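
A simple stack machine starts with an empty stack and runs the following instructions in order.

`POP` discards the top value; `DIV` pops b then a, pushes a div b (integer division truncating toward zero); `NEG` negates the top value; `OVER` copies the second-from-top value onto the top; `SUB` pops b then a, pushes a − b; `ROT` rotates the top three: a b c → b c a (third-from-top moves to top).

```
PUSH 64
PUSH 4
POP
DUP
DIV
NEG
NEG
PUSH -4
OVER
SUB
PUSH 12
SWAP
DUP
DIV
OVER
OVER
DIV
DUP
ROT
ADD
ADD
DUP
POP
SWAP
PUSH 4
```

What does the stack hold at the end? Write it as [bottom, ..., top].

[1, 25, 12, 4]

PUSH 64  [64]
PUSH 4   [64, 4]
POP      [64]
DUP      [64, 64]
DIV      [1]
NEG      [-1]
NEG      [1]
PUSH -4  [1, -4]
OVER     [1, -4, 1]
SUB      [1, -5]
PUSH 12  [1, -5, 12]
SWAP     [1, 12, -5]
DUP      [1, 12, -5, -5]
DIV      [1, 12, 1]
OVER     [1, 12, 1, 12]
OVER     [1, 12, 1, 12, 1]
DIV      [1, 12, 1, 12]
DUP      [1, 12, 1, 12, 12]
ROT      [1, 12, 12, 12, 1]
ADD      [1, 12, 12, 13]
ADD      [1, 12, 25]
DUP      [1, 12, 25, 25]
POP      [1, 12, 25]
SWAP     [1, 25, 12]
PUSH 4   [1, 25, 12, 4]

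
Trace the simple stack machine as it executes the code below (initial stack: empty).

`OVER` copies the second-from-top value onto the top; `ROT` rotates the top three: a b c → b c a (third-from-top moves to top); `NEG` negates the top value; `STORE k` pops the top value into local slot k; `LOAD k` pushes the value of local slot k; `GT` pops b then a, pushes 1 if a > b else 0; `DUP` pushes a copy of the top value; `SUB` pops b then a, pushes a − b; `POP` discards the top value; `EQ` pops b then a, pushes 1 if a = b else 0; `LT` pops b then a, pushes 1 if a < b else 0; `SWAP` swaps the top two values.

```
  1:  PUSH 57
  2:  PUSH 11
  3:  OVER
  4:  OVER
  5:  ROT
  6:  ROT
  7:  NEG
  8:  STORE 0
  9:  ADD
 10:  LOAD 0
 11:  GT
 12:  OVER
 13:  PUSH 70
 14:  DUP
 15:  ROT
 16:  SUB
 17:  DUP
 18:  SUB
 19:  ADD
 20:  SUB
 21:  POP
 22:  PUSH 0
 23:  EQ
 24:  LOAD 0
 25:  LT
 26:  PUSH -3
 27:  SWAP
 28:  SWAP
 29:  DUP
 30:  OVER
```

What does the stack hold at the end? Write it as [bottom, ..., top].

PUSH 57  [57]
PUSH 11  [57, 11]
OVER     [57, 11, 57]
OVER     [57, 11, 57, 11]
ROT      [57, 57, 11, 11]
ROT      [57, 11, 11, 57]
NEG      [57, 11, 11, -57]
STORE 0  [57, 11, 11]
ADD      [57, 22]
LOAD 0   [57, 22, -57]
GT       [57, 1]
OVER     [57, 1, 57]
PUSH 70  [57, 1, 57, 70]
DUP      [57, 1, 57, 70, 70]
ROT      [57, 1, 70, 70, 57]
SUB      [57, 1, 70, 13]
DUP      [57, 1, 70, 13, 13]
SUB      [57, 1, 70, 0]
ADD      [57, 1, 70]
SUB      [57, -69]
POP      [57]
PUSH 0   [57, 0]
EQ       [0]
LOAD 0   [0, -57]
LT       [0]
PUSH -3  [0, -3]
SWAP     [-3, 0]
SWAP     [0, -3]
DUP      [0, -3, -3]
OVER     [0, -3, -3, -3]

[0, -3, -3, -3]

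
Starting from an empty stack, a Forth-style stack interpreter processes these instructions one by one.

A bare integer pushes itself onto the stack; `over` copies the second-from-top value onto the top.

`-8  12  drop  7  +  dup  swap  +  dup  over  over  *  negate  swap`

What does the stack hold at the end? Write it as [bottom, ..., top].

[-2, -4, -2]

-8     -> [-8]
12     -> [-8, 12]
drop   -> [-8]
7      -> [-8, 7]
+      -> [-1]
dup    -> [-1, -1]
swap   -> [-1, -1]
+      -> [-2]
dup    -> [-2, -2]
over   -> [-2, -2, -2]
over   -> [-2, -2, -2, -2]
*      -> [-2, -2, 4]
negate -> [-2, -2, -4]
swap   -> [-2, -4, -2]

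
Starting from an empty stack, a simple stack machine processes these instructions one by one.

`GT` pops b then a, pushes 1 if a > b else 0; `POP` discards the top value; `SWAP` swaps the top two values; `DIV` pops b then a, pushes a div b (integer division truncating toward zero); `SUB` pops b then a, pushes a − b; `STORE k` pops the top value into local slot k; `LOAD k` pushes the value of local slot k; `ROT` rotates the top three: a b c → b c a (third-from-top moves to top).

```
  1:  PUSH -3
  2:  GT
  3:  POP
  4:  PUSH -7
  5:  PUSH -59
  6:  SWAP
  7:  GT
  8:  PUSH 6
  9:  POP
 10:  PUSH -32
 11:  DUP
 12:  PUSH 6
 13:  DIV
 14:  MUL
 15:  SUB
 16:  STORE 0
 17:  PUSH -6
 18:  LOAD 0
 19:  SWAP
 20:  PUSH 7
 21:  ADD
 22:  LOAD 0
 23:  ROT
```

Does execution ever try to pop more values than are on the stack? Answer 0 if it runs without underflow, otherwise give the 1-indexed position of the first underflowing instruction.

2

PUSH -3 -> [-3]
GT  — needs 2 operands, stack has 1 → underflow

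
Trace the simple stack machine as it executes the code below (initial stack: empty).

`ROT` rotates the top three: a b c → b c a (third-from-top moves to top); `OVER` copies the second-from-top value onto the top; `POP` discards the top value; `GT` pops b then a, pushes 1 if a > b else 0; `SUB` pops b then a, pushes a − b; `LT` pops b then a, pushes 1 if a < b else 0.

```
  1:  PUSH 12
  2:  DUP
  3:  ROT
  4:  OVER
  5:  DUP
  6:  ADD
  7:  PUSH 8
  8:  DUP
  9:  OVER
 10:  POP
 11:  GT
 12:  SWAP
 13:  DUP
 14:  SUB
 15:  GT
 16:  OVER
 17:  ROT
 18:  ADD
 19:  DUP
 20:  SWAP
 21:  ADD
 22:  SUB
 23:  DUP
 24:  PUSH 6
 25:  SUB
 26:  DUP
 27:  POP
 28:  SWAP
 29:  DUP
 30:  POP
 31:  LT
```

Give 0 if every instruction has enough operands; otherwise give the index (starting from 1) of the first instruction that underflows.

3

PUSH 12 → 12
DUP     → 12 12
ROT  — needs 3 operands, stack has 2 → underflow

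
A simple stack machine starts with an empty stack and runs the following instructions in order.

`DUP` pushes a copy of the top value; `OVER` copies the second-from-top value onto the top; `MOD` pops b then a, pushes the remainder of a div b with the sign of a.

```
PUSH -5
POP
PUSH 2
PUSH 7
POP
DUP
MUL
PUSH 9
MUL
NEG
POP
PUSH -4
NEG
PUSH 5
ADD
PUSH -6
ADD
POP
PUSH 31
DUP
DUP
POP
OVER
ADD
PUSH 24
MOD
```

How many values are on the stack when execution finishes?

PUSH -5 -> [-5]
POP     -> []
PUSH 2  -> [2]
PUSH 7  -> [2, 7]
POP     -> [2]
DUP     -> [2, 2]
MUL     -> [4]
PUSH 9  -> [4, 9]
MUL     -> [36]
NEG     -> [-36]
POP     -> []
PUSH -4 -> [-4]
NEG     -> [4]
PUSH 5  -> [4, 5]
ADD     -> [9]
PUSH -6 -> [9, -6]
ADD     -> [3]
POP     -> []
PUSH 31 -> [31]
DUP     -> [31, 31]
DUP     -> [31, 31, 31]
POP     -> [31, 31]
OVER    -> [31, 31, 31]
ADD     -> [31, 62]
PUSH 24 -> [31, 62, 24]
MOD     -> [31, 14]

2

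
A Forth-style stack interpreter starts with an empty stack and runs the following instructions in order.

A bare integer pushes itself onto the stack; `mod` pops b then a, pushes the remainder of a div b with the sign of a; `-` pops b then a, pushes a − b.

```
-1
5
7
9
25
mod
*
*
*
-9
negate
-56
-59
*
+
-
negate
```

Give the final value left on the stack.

3628

-1     → [-1]
5      → [-1, 5]
7      → [-1, 5, 7]
9      → [-1, 5, 7, 9]
25     → [-1, 5, 7, 9, 25]
mod    → [-1, 5, 7, 9]
*      → [-1, 5, 63]
*      → [-1, 315]
*      → [-315]
-9     → [-315, -9]
negate → [-315, 9]
-56    → [-315, 9, -56]
-59    → [-315, 9, -56, -59]
*      → [-315, 9, 3304]
+      → [-315, 3313]
-      → [-3628]
negate → [3628]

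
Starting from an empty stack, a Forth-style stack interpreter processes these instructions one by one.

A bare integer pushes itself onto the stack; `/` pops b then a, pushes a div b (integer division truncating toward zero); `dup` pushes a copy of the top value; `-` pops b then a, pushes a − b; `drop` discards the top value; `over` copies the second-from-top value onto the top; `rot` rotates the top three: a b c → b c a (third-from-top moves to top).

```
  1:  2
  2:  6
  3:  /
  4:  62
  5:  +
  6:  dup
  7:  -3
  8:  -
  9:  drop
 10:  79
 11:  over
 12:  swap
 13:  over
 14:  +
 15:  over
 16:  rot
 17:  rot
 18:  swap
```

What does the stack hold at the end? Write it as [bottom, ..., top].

[62, 62, 141, 62]

2    -> 2
6    -> 2 6
/    -> 0
62   -> 0 62
+    -> 62
dup  -> 62 62
-3   -> 62 62 -3
-    -> 62 65
drop -> 62
79   -> 62 79
over -> 62 79 62
swap -> 62 62 79
over -> 62 62 79 62
+    -> 62 62 141
over -> 62 62 141 62
rot  -> 62 141 62 62
rot  -> 62 62 62 141
swap -> 62 62 141 62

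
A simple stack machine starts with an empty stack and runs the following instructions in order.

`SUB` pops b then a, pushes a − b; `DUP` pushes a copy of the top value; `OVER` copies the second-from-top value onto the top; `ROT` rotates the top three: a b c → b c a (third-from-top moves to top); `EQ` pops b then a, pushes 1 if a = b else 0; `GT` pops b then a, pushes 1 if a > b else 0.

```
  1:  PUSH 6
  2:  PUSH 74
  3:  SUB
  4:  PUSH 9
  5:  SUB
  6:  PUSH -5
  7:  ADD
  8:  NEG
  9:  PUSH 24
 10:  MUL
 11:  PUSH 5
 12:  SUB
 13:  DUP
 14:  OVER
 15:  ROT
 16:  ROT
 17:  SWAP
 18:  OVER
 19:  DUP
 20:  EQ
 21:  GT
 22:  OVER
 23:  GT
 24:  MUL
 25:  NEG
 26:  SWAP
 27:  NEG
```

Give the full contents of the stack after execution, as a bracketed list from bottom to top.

[0, -1963]

PUSH 6  → 6
PUSH 74 → 6 74
SUB     → -68
PUSH 9  → -68 9
SUB     → -77
PUSH -5 → -77 -5
ADD     → -82
NEG     → 82
PUSH 24 → 82 24
MUL     → 1968
PUSH 5  → 1968 5
SUB     → 1963
DUP     → 1963 1963
OVER    → 1963 1963 1963
ROT     → 1963 1963 1963
ROT     → 1963 1963 1963
SWAP    → 1963 1963 1963
OVER    → 1963 1963 1963 1963
DUP     → 1963 1963 1963 1963 1963
EQ      → 1963 1963 1963 1
GT      → 1963 1963 1
OVER    → 1963 1963 1 1963
GT      → 1963 1963 0
MUL     → 1963 0
NEG     → 1963 0
SWAP    → 0 1963
NEG     → 0 -1963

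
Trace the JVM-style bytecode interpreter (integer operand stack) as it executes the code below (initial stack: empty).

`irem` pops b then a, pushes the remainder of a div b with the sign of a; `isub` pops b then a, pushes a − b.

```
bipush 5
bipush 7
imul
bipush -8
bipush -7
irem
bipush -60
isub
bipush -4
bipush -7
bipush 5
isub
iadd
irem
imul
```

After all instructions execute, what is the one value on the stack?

385

bipush 5    5
bipush 7    5 7
imul        35
bipush -8   35 -8
bipush -7   35 -8 -7
irem        35 -1
bipush -60  35 -1 -60
isub        35 59
bipush -4   35 59 -4
bipush -7   35 59 -4 -7
bipush 5    35 59 -4 -7 5
isub        35 59 -4 -12
iadd        35 59 -16
irem        35 11
imul        385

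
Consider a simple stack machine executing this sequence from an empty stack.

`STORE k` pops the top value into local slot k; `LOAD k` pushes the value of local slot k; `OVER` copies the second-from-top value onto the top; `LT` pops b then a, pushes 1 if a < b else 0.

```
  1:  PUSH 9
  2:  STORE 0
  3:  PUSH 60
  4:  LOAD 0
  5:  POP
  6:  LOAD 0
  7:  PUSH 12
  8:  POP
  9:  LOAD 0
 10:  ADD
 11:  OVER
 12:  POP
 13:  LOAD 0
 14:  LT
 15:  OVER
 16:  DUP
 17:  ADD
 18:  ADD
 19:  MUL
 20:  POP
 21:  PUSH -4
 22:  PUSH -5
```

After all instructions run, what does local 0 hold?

PUSH 9  : 9
STORE 0 : (empty)
PUSH 60 : 60
LOAD 0  : 60 9
POP     : 60
LOAD 0  : 60 9
PUSH 12 : 60 9 12
POP     : 60 9
LOAD 0  : 60 9 9
ADD     : 60 18
OVER    : 60 18 60
POP     : 60 18
LOAD 0  : 60 18 9
LT      : 60 0
OVER    : 60 0 60
DUP     : 60 0 60 60
ADD     : 60 0 120
ADD     : 60 120
MUL     : 7200
POP     : (empty)
PUSH -4 : -4
PUSH -5 : -4 -5

9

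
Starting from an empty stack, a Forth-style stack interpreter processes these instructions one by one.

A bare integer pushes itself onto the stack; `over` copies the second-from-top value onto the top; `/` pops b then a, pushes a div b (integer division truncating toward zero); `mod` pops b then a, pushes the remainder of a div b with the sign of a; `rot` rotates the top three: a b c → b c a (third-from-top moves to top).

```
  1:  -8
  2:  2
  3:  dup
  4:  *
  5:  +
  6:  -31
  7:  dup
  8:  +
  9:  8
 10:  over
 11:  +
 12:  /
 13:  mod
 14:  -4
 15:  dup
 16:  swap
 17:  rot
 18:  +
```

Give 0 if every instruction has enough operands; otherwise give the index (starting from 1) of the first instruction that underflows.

-8   : -8
2    : -8 2
dup  : -8 2 2
*    : -8 4
+    : -4
-31  : -4 -31
dup  : -4 -31 -31
+    : -4 -62
8    : -4 -62 8
over : -4 -62 8 -62
+    : -4 -62 -54
/    : -4 1
mod  : 0
-4   : 0 -4
dup  : 0 -4 -4
swap : 0 -4 -4
rot  : -4 -4 0
+    : -4 -4

0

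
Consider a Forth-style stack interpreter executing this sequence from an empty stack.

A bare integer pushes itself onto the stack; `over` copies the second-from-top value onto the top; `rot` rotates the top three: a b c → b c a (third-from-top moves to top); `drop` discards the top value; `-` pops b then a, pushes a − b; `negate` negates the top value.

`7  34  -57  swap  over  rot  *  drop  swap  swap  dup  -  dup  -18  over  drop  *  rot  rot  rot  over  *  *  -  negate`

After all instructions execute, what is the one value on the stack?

-7

7      → 7
34     → 7 34
-57    → 7 34 -57
swap   → 7 -57 34
over   → 7 -57 34 -57
rot    → 7 34 -57 -57
*      → 7 34 3249
drop   → 7 34
swap   → 34 7
swap   → 7 34
dup    → 7 34 34
-      → 7 0
dup    → 7 0 0
-18    → 7 0 0 -18
over   → 7 0 0 -18 0
drop   → 7 0 0 -18
*      → 7 0 0
rot    → 0 0 7
rot    → 0 7 0
rot    → 7 0 0
over   → 7 0 0 0
*      → 7 0 0
*      → 7 0
-      → 7
negate → -7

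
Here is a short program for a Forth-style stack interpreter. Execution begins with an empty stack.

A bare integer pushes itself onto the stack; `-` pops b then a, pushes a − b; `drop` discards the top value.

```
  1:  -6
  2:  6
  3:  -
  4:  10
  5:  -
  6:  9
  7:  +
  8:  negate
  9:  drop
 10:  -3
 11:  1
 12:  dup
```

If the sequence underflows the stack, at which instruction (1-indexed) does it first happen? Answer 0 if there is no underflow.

0

-6     → [-6]
6      → [-6, 6]
-      → [-12]
10     → [-12, 10]
-      → [-22]
9      → [-22, 9]
+      → [-13]
negate → [13]
drop   → []
-3     → [-3]
1      → [-3, 1]
dup    → [-3, 1, 1]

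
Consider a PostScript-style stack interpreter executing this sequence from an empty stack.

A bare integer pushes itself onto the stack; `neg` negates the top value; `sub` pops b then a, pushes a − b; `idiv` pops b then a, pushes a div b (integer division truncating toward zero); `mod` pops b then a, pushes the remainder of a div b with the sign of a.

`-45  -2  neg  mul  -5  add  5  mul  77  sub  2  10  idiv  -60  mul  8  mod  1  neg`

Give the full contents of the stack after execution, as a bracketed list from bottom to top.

[-552, 0, -1]

-45   -45
-2    -45 -2
neg   -45 2
mul   -90
-5    -90 -5
add   -95
5     -95 5
mul   -475
77    -475 77
sub   -552
2     -552 2
10    -552 2 10
idiv  -552 0
-60   -552 0 -60
mul   -552 0
8     -552 0 8
mod   -552 0
1     -552 0 1
neg   -552 0 -1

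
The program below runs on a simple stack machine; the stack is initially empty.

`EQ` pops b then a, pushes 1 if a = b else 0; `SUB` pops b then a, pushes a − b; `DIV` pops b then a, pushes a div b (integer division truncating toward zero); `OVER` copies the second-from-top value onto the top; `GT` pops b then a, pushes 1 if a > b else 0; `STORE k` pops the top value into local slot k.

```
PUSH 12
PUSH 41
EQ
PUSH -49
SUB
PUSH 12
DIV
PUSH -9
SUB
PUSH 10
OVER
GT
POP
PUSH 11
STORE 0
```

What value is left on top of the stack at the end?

PUSH 12   [12]
PUSH 41   [12, 41]
EQ        [0]
PUSH -49  [0, -49]
SUB       [49]
PUSH 12   [49, 12]
DIV       [4]
PUSH -9   [4, -9]
SUB       [13]
PUSH 10   [13, 10]
OVER      [13, 10, 13]
GT        [13, 0]
POP       [13]
PUSH 11   [13, 11]
STORE 0   [13]

13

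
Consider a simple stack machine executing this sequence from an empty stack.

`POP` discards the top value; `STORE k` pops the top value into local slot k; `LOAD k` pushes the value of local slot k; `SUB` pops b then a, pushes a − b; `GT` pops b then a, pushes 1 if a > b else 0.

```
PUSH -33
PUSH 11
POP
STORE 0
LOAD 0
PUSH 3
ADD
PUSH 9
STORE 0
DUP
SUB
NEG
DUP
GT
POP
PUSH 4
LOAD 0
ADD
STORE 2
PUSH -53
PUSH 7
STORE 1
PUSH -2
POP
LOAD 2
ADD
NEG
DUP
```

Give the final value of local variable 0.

9

PUSH -33 -> -33
PUSH 11  -> -33 11
POP      -> -33
STORE 0  -> (empty)
LOAD 0   -> -33
PUSH 3   -> -33 3
ADD      -> -30
PUSH 9   -> -30 9
STORE 0  -> -30
DUP      -> -30 -30
SUB      -> 0
NEG      -> 0
DUP      -> 0 0
GT       -> 0
POP      -> (empty)
PUSH 4   -> 4
LOAD 0   -> 4 9
ADD      -> 13
STORE 2  -> (empty)
PUSH -53 -> -53
PUSH 7   -> -53 7
STORE 1  -> -53
PUSH -2  -> -53 -2
POP      -> -53
LOAD 2   -> -53 13
ADD      -> -40
NEG      -> 40
DUP      -> 40 40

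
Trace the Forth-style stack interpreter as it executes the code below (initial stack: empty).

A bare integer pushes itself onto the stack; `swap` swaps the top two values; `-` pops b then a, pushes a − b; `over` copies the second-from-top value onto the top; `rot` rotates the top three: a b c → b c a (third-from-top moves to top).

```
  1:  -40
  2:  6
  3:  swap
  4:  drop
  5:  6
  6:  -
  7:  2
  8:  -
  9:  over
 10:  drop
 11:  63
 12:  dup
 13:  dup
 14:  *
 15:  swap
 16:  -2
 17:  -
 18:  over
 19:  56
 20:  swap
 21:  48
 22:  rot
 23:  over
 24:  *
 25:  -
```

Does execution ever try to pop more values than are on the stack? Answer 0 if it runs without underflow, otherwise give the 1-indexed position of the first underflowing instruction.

-40  → [-40]
6    → [-40, 6]
swap → [6, -40]
drop → [6]
6    → [6, 6]
-    → [0]
2    → [0, 2]
-    → [-2]
over  — needs 2 operands, stack has 1 → underflow

9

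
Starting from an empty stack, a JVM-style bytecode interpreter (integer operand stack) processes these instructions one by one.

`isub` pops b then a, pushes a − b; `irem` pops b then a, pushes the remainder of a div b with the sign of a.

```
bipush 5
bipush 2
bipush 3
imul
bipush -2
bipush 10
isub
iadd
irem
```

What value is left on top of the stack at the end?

5

bipush 5   [5]
bipush 2   [5, 2]
bipush 3   [5, 2, 3]
imul       [5, 6]
bipush -2  [5, 6, -2]
bipush 10  [5, 6, -2, 10]
isub       [5, 6, -12]
iadd       [5, -6]
irem       [5]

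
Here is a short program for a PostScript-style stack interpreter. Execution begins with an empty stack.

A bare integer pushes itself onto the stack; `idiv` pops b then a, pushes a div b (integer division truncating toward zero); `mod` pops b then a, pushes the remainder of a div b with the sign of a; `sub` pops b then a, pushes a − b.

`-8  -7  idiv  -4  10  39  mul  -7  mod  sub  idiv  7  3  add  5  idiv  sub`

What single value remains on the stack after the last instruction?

-8    -8
-7    -8 -7
idiv  1
-4    1 -4
10    1 -4 10
39    1 -4 10 39
mul   1 -4 390
-7    1 -4 390 -7
mod   1 -4 5
sub   1 -9
idiv  0
7     0 7
3     0 7 3
add   0 10
5     0 10 5
idiv  0 2
sub   -2

-2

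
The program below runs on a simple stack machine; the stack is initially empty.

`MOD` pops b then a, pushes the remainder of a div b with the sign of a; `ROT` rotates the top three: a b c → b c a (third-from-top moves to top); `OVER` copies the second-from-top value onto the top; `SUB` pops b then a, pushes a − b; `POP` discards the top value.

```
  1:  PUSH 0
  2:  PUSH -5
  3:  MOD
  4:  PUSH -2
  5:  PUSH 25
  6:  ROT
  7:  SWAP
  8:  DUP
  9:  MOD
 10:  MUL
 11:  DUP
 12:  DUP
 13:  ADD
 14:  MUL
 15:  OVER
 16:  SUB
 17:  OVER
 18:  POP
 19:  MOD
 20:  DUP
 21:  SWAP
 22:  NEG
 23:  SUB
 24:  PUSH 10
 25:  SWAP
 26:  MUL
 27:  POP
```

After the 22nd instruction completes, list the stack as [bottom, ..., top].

[0, 0]

PUSH 0  -> 0
PUSH -5 -> 0 -5
MOD     -> 0
PUSH -2 -> 0 -2
PUSH 25 -> 0 -2 25
ROT     -> -2 25 0
SWAP    -> -2 0 25
DUP     -> -2 0 25 25
MOD     -> -2 0 0
MUL     -> -2 0
DUP     -> -2 0 0
DUP     -> -2 0 0 0
ADD     -> -2 0 0
MUL     -> -2 0
OVER    -> -2 0 -2
SUB     -> -2 2
OVER    -> -2 2 -2
POP     -> -2 2
MOD     -> 0
DUP     -> 0 0
SWAP    -> 0 0
NEG     -> 0 0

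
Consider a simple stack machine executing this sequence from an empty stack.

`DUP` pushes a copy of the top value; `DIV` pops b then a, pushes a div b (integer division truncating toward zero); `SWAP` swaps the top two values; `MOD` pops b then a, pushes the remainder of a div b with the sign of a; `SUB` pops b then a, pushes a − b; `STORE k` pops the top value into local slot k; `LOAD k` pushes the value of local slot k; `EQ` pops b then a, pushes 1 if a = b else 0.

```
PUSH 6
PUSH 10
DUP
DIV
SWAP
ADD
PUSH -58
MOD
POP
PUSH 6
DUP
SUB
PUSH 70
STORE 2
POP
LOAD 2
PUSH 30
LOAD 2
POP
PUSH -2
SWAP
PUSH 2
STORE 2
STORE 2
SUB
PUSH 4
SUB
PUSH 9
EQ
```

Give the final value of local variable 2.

30

PUSH 6   → [6]
PUSH 10  → [6, 10]
DUP      → [6, 10, 10]
DIV      → [6, 1]
SWAP     → [1, 6]
ADD      → [7]
PUSH -58 → [7, -58]
MOD      → [7]
POP      → []
PUSH 6   → [6]
DUP      → [6, 6]
SUB      → [0]
PUSH 70  → [0, 70]
STORE 2  → [0]
POP      → []
LOAD 2   → [70]
PUSH 30  → [70, 30]
LOAD 2   → [70, 30, 70]
POP      → [70, 30]
PUSH -2  → [70, 30, -2]
SWAP     → [70, -2, 30]
PUSH 2   → [70, -2, 30, 2]
STORE 2  → [70, -2, 30]
STORE 2  → [70, -2]
SUB      → [72]
PUSH 4   → [72, 4]
SUB      → [68]
PUSH 9   → [68, 9]
EQ       → [0]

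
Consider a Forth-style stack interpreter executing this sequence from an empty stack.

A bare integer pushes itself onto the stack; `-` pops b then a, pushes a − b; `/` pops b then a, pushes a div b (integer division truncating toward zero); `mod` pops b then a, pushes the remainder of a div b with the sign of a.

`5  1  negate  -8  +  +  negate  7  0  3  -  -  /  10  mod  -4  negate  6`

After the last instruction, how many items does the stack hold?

3

5       5
1       5 1
negate  5 -1
-8      5 -1 -8
+       5 -9
+       -4
negate  4
7       4 7
0       4 7 0
3       4 7 0 3
-       4 7 -3
-       4 10
/       0
10      0 10
mod     0
-4      0 -4
negate  0 4
6       0 4 6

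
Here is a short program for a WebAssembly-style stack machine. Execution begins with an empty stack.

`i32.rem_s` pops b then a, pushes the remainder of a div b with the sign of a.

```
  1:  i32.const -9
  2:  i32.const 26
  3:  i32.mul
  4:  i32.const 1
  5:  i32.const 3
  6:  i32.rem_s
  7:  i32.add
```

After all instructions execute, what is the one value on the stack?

-233

i32.const -9 : -9
i32.const 26 : -9 26
i32.mul      : -234
i32.const 1  : -234 1
i32.const 3  : -234 1 3
i32.rem_s    : -234 1
i32.add      : -233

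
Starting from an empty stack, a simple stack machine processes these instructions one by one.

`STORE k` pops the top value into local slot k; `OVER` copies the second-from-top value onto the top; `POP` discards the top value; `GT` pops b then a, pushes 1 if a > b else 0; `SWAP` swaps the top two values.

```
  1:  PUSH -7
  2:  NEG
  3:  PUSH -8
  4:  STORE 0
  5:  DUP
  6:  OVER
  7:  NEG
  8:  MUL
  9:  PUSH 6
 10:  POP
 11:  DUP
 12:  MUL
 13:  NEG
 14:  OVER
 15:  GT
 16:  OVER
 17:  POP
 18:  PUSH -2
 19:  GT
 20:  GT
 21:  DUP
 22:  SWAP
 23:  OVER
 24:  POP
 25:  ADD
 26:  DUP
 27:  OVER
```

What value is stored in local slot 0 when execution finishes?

-8

PUSH -7 -> -7
NEG     -> 7
PUSH -8 -> 7 -8
STORE 0 -> 7
DUP     -> 7 7
OVER    -> 7 7 7
NEG     -> 7 7 -7
MUL     -> 7 -49
PUSH 6  -> 7 -49 6
POP     -> 7 -49
DUP     -> 7 -49 -49
MUL     -> 7 2401
NEG     -> 7 -2401
OVER    -> 7 -2401 7
GT      -> 7 0
OVER    -> 7 0 7
POP     -> 7 0
PUSH -2 -> 7 0 -2
GT      -> 7 1
GT      -> 1
DUP     -> 1 1
SWAP    -> 1 1
OVER    -> 1 1 1
POP     -> 1 1
ADD     -> 2
DUP     -> 2 2
OVER    -> 2 2 2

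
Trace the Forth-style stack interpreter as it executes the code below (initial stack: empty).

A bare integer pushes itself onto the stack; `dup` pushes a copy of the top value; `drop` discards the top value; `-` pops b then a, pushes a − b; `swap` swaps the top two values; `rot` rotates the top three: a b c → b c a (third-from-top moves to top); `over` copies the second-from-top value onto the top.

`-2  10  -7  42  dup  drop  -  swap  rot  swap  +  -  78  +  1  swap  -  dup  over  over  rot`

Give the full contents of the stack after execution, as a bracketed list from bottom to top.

-2   -> [-2]
10   -> [-2, 10]
-7   -> [-2, 10, -7]
42   -> [-2, 10, -7, 42]
dup  -> [-2, 10, -7, 42, 42]
drop -> [-2, 10, -7, 42]
-    -> [-2, 10, -49]
swap -> [-2, -49, 10]
rot  -> [-49, 10, -2]
swap -> [-49, -2, 10]
+    -> [-49, 8]
-    -> [-57]
78   -> [-57, 78]
+    -> [21]
1    -> [21, 1]
swap -> [1, 21]
-    -> [-20]
dup  -> [-20, -20]
over -> [-20, -20, -20]
over -> [-20, -20, -20, -20]
rot  -> [-20, -20, -20, -20]

[-20, -20, -20, -20]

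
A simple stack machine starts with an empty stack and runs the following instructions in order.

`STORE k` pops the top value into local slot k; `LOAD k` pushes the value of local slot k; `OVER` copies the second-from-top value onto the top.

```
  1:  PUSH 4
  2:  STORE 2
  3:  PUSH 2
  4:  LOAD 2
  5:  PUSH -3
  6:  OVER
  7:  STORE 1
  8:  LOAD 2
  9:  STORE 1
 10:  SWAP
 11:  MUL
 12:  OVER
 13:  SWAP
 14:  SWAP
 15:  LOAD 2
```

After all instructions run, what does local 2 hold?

4

PUSH 4  -> [4]
STORE 2 -> []
PUSH 2  -> [2]
LOAD 2  -> [2, 4]
PUSH -3 -> [2, 4, -3]
OVER    -> [2, 4, -3, 4]
STORE 1 -> [2, 4, -3]
LOAD 2  -> [2, 4, -3, 4]
STORE 1 -> [2, 4, -3]
SWAP    -> [2, -3, 4]
MUL     -> [2, -12]
OVER    -> [2, -12, 2]
SWAP    -> [2, 2, -12]
SWAP    -> [2, -12, 2]
LOAD 2  -> [2, -12, 2, 4]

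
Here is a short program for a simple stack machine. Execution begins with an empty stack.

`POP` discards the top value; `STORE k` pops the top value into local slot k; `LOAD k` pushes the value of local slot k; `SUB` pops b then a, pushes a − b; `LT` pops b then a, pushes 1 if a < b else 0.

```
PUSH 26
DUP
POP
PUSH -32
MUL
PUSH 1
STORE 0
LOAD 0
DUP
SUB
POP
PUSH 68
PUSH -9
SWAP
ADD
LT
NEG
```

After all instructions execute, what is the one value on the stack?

PUSH 26   26
DUP       26 26
POP       26
PUSH -32  26 -32
MUL       -832
PUSH 1    -832 1
STORE 0   -832
LOAD 0    -832 1
DUP       -832 1 1
SUB       -832 0
POP       -832
PUSH 68   -832 68
PUSH -9   -832 68 -9
SWAP      -832 -9 68
ADD       -832 59
LT        1
NEG       -1

-1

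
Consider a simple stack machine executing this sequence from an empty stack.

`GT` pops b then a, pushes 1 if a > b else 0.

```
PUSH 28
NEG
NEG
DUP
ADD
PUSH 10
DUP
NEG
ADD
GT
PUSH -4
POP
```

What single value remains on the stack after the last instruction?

PUSH 28 : 28
NEG     : -28
NEG     : 28
DUP     : 28 28
ADD     : 56
PUSH 10 : 56 10
DUP     : 56 10 10
NEG     : 56 10 -10
ADD     : 56 0
GT      : 1
PUSH -4 : 1 -4
POP     : 1

1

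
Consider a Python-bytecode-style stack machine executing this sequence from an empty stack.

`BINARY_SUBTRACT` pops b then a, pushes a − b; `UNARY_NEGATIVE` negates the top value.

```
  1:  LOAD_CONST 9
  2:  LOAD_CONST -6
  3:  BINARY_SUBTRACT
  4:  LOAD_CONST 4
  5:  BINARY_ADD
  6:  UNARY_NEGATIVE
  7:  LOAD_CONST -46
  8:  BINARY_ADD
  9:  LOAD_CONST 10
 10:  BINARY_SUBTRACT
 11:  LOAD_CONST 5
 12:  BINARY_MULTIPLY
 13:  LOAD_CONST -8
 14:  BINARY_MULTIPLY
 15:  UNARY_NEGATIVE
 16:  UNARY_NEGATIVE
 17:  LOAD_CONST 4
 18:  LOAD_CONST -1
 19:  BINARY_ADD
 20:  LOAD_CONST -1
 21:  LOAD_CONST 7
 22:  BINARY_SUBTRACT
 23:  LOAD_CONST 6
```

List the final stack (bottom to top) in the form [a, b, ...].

[3000, 3, -8, 6]

LOAD_CONST 9    → [9]
LOAD_CONST -6   → [9, -6]
BINARY_SUBTRACT → [15]
LOAD_CONST 4    → [15, 4]
BINARY_ADD      → [19]
UNARY_NEGATIVE  → [-19]
LOAD_CONST -46  → [-19, -46]
BINARY_ADD      → [-65]
LOAD_CONST 10   → [-65, 10]
BINARY_SUBTRACT → [-75]
LOAD_CONST 5    → [-75, 5]
BINARY_MULTIPLY → [-375]
LOAD_CONST -8   → [-375, -8]
BINARY_MULTIPLY → [3000]
UNARY_NEGATIVE  → [-3000]
UNARY_NEGATIVE  → [3000]
LOAD_CONST 4    → [3000, 4]
LOAD_CONST -1   → [3000, 4, -1]
BINARY_ADD      → [3000, 3]
LOAD_CONST -1   → [3000, 3, -1]
LOAD_CONST 7    → [3000, 3, -1, 7]
BINARY_SUBTRACT → [3000, 3, -8]
LOAD_CONST 6    → [3000, 3, -8, 6]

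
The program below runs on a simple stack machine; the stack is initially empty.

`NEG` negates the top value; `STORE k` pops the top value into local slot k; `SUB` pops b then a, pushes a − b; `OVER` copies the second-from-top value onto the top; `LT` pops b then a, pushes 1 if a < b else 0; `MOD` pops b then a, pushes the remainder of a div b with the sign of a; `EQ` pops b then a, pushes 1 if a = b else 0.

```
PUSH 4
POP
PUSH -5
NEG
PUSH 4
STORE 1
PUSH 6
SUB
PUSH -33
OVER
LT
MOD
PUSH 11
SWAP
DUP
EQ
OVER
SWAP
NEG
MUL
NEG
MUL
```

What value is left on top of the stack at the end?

PUSH 4   : [4]
POP      : []
PUSH -5  : [-5]
NEG      : [5]
PUSH 4   : [5, 4]
STORE 1  : [5]
PUSH 6   : [5, 6]
SUB      : [-1]
PUSH -33 : [-1, -33]
OVER     : [-1, -33, -1]
LT       : [-1, 1]
MOD      : [0]
PUSH 11  : [0, 11]
SWAP     : [11, 0]
DUP      : [11, 0, 0]
EQ       : [11, 1]
OVER     : [11, 1, 11]
SWAP     : [11, 11, 1]
NEG      : [11, 11, -1]
MUL      : [11, -11]
NEG      : [11, 11]
MUL      : [121]

121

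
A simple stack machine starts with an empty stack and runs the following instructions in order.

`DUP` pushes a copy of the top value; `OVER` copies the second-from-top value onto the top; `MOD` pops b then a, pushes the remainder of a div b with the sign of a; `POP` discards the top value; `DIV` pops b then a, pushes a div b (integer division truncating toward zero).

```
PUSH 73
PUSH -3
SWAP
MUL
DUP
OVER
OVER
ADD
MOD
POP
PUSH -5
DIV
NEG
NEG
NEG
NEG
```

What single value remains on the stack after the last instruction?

PUSH 73 : 73
PUSH -3 : 73 -3
SWAP    : -3 73
MUL     : -219
DUP     : -219 -219
OVER    : -219 -219 -219
OVER    : -219 -219 -219 -219
ADD     : -219 -219 -438
MOD     : -219 -219
POP     : -219
PUSH -5 : -219 -5
DIV     : 43
NEG     : -43
NEG     : 43
NEG     : -43
NEG     : 43

43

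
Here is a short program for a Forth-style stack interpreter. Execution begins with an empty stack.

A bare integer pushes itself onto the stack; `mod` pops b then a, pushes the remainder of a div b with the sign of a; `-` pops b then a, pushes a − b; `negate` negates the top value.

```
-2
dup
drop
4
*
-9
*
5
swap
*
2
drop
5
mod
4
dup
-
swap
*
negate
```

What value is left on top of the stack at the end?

-2     : -2
dup    : -2 -2
drop   : -2
4      : -2 4
*      : -8
-9     : -8 -9
*      : 72
5      : 72 5
swap   : 5 72
*      : 360
2      : 360 2
drop   : 360
5      : 360 5
mod    : 0
4      : 0 4
dup    : 0 4 4
-      : 0 0
swap   : 0 0
*      : 0
negate : 0

0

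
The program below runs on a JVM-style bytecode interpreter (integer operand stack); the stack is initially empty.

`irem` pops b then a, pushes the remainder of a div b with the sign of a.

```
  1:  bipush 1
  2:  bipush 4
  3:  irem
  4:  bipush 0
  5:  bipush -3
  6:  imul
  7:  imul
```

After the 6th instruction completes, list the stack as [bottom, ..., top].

bipush 1   [1]
bipush 4   [1, 4]
irem       [1]
bipush 0   [1, 0]
bipush -3  [1, 0, -3]
imul       [1, 0]

[1, 0]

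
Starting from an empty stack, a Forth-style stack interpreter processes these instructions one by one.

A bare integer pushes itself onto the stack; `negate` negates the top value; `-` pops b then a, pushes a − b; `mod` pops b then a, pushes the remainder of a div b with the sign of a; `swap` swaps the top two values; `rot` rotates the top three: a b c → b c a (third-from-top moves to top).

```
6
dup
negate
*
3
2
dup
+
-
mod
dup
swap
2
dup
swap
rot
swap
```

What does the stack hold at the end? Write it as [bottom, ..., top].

6      : [6]
dup    : [6, 6]
negate : [6, -6]
*      : [-36]
3      : [-36, 3]
2      : [-36, 3, 2]
dup    : [-36, 3, 2, 2]
+      : [-36, 3, 4]
-      : [-36, -1]
mod    : [0]
dup    : [0, 0]
swap   : [0, 0]
2      : [0, 0, 2]
dup    : [0, 0, 2, 2]
swap   : [0, 0, 2, 2]
rot    : [0, 2, 2, 0]
swap   : [0, 2, 0, 2]

[0, 2, 0, 2]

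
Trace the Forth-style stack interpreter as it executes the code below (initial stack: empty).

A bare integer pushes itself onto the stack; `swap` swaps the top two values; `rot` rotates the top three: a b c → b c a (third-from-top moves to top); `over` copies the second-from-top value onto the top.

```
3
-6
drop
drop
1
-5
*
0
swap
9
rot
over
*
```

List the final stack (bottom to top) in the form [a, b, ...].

[-5, 9, 0]

3    → 3
-6   → 3 -6
drop → 3
drop → (empty)
1    → 1
-5   → 1 -5
*    → -5
0    → -5 0
swap → 0 -5
9    → 0 -5 9
rot  → -5 9 0
over → -5 9 0 9
*    → -5 9 0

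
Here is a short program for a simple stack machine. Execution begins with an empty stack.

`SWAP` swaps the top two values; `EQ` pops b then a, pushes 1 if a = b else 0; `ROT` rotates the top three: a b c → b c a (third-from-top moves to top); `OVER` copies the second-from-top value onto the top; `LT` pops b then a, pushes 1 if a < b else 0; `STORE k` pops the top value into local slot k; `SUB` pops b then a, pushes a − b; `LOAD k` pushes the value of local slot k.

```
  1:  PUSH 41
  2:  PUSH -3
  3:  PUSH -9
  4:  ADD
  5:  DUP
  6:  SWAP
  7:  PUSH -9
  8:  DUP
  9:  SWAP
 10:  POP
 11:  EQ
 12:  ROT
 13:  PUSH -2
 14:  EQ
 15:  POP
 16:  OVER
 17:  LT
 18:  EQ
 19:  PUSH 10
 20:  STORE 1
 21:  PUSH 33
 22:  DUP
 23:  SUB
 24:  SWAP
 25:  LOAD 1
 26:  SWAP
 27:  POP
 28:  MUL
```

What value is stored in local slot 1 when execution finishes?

10

PUSH 41 -> [41]
PUSH -3 -> [41, -3]
PUSH -9 -> [41, -3, -9]
ADD     -> [41, -12]
DUP     -> [41, -12, -12]
SWAP    -> [41, -12, -12]
PUSH -9 -> [41, -12, -12, -9]
DUP     -> [41, -12, -12, -9, -9]
SWAP    -> [41, -12, -12, -9, -9]
POP     -> [41, -12, -12, -9]
EQ      -> [41, -12, 0]
ROT     -> [-12, 0, 41]
PUSH -2 -> [-12, 0, 41, -2]
EQ      -> [-12, 0, 0]
POP     -> [-12, 0]
OVER    -> [-12, 0, -12]
LT      -> [-12, 0]
EQ      -> [0]
PUSH 10 -> [0, 10]
STORE 1 -> [0]
PUSH 33 -> [0, 33]
DUP     -> [0, 33, 33]
SUB     -> [0, 0]
SWAP    -> [0, 0]
LOAD 1  -> [0, 0, 10]
SWAP    -> [0, 10, 0]
POP     -> [0, 10]
MUL     -> [0]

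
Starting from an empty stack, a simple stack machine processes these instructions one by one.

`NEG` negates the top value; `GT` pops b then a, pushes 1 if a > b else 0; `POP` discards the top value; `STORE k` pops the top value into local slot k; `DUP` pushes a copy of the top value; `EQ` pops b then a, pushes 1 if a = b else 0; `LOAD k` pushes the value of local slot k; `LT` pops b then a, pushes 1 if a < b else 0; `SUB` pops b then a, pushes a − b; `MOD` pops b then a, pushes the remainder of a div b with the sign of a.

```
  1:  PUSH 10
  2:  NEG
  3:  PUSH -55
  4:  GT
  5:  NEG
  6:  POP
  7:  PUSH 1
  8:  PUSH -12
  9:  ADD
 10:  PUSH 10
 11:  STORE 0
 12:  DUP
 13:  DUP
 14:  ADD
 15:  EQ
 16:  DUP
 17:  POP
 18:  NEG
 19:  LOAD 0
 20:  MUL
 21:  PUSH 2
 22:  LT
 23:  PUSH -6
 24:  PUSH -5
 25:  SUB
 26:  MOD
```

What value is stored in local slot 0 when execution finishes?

PUSH 10  → 10
NEG      → -10
PUSH -55 → -10 -55
GT       → 1
NEG      → -1
POP      → (empty)
PUSH 1   → 1
PUSH -12 → 1 -12
ADD      → -11
PUSH 10  → -11 10
STORE 0  → -11
DUP      → -11 -11
DUP      → -11 -11 -11
ADD      → -11 -22
EQ       → 0
DUP      → 0 0
POP      → 0
NEG      → 0
LOAD 0   → 0 10
MUL      → 0
PUSH 2   → 0 2
LT       → 1
PUSH -6  → 1 -6
PUSH -5  → 1 -6 -5
SUB      → 1 -1
MOD      → 0

10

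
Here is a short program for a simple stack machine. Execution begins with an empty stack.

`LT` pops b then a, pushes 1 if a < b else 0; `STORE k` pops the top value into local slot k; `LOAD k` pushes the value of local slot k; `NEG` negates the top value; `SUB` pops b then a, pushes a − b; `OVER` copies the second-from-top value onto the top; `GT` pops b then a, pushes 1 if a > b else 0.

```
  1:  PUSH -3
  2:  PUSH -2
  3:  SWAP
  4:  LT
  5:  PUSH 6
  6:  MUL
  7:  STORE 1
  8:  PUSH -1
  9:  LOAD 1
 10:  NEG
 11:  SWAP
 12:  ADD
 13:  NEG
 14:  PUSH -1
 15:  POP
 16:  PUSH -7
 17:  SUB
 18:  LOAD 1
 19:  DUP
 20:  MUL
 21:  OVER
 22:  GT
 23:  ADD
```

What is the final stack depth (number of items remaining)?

PUSH -3 -> [-3]
PUSH -2 -> [-3, -2]
SWAP    -> [-2, -3]
LT      -> [0]
PUSH 6  -> [0, 6]
MUL     -> [0]
STORE 1 -> []
PUSH -1 -> [-1]
LOAD 1  -> [-1, 0]
NEG     -> [-1, 0]
SWAP    -> [0, -1]
ADD     -> [-1]
NEG     -> [1]
PUSH -1 -> [1, -1]
POP     -> [1]
PUSH -7 -> [1, -7]
SUB     -> [8]
LOAD 1  -> [8, 0]
DUP     -> [8, 0, 0]
MUL     -> [8, 0]
OVER    -> [8, 0, 8]
GT      -> [8, 0]
ADD     -> [8]

1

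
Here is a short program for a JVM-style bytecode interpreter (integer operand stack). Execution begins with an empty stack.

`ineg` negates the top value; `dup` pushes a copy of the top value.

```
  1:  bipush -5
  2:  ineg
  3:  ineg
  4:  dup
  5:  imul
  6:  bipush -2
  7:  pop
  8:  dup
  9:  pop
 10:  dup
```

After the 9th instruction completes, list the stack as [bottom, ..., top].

bipush -5 : [-5]
ineg      : [5]
ineg      : [-5]
dup       : [-5, -5]
imul      : [25]
bipush -2 : [25, -2]
pop       : [25]
dup       : [25, 25]
pop       : [25]

[25]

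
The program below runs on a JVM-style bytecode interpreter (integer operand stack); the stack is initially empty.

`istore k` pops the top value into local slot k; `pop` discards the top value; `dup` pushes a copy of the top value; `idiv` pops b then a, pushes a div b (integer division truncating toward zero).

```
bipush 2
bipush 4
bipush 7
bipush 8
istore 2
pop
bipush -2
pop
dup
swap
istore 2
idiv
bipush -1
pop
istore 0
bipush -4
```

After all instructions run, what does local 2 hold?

bipush 2  → [2]
bipush 4  → [2, 4]
bipush 7  → [2, 4, 7]
bipush 8  → [2, 4, 7, 8]
istore 2  → [2, 4, 7]
pop       → [2, 4]
bipush -2 → [2, 4, -2]
pop       → [2, 4]
dup       → [2, 4, 4]
swap      → [2, 4, 4]
istore 2  → [2, 4]
idiv      → [0]
bipush -1 → [0, -1]
pop       → [0]
istore 0  → []
bipush -4 → [-4]

4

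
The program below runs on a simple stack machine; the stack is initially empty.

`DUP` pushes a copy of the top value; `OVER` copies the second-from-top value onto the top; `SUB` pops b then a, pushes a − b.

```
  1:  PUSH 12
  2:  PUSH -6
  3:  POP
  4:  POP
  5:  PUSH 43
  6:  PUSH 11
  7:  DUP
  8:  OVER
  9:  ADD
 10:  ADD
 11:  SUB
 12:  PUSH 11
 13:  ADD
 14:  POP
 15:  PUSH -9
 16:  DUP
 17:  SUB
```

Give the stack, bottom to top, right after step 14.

PUSH 12 → 12
PUSH -6 → 12 -6
POP     → 12
POP     → (empty)
PUSH 43 → 43
PUSH 11 → 43 11
DUP     → 43 11 11
OVER    → 43 11 11 11
ADD     → 43 11 22
ADD     → 43 33
SUB     → 10
PUSH 11 → 10 11
ADD     → 21
POP     → (empty)

[]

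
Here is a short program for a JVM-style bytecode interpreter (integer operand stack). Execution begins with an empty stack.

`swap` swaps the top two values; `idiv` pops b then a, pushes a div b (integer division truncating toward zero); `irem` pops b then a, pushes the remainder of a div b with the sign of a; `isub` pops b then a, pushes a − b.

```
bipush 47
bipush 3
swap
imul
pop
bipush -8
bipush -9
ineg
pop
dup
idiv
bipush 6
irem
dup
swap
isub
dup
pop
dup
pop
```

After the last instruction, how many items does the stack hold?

1

bipush 47 → 47
bipush 3  → 47 3
swap      → 3 47
imul      → 141
pop       → (empty)
bipush -8 → -8
bipush -9 → -8 -9
ineg      → -8 9
pop       → -8
dup       → -8 -8
idiv      → 1
bipush 6  → 1 6
irem      → 1
dup       → 1 1
swap      → 1 1
isub      → 0
dup       → 0 0
pop       → 0
dup       → 0 0
pop       → 0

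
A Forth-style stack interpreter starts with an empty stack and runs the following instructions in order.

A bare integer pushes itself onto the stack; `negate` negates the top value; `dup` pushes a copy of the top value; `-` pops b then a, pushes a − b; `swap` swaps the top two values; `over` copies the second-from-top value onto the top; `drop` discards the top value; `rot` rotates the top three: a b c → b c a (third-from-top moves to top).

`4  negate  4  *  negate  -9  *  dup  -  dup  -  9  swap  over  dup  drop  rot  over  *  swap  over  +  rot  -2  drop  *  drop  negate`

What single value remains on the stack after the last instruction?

-81

4      -> 4
negate -> -4
4      -> -4 4
*      -> -16
negate -> 16
-9     -> 16 -9
*      -> -144
dup    -> -144 -144
-      -> 0
dup    -> 0 0
-      -> 0
9      -> 0 9
swap   -> 9 0
over   -> 9 0 9
dup    -> 9 0 9 9
drop   -> 9 0 9
rot    -> 0 9 9
over   -> 0 9 9 9
*      -> 0 9 81
swap   -> 0 81 9
over   -> 0 81 9 81
+      -> 0 81 90
rot    -> 81 90 0
-2     -> 81 90 0 -2
drop   -> 81 90 0
*      -> 81 0
drop   -> 81
negate -> -81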